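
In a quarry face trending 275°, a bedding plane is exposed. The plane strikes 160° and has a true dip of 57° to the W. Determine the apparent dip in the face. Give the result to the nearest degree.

The strike is 160° and the section trends 275°; the acute angle between them is β = 65°.
tan α = tan 57° × sin 65° = 1.5399 × 0.9063 = 1.3956
α = arctan(1.3956) = 54.38°

54°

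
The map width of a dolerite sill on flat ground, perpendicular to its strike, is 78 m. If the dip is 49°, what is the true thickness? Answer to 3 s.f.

58.9 m

True thickness t = w · sin(dip) = 78 × sin 49°
t = 78 × 0.7547 = 58.867 m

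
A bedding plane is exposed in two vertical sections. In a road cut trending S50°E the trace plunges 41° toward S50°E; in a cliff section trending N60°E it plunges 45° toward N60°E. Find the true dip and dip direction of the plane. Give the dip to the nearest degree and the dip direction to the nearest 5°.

Each apparent-dip line lies in the plane. As unit vectors (x east, y north, z up), v₁ plunges 41°→S50°E and v₂ plunges 45°→N60°E.
n = v₁ × v₂ = (0.575, 0.007, 0.501) (taken with n_z > 0).
tan δ = √(n_x²+n_y²)/n_z = 0.575/0.501, so δ = 48.9°.
Dip direction = atan2(0.575, 0.007) = 89° (azimuth of n's horizontal projection).

true dip 49°, dip direction 090°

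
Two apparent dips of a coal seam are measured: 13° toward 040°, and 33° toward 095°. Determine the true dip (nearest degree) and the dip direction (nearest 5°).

Represent each trace as a vector plunging at its apparent dip toward its trend (east-north-up frame): v₁ = (0.626, 0.746, -0.225), v₂ = (0.835, -0.073, -0.545).
n = v₁ × v₂ = (0.423, -0.153, 0.669) (taken with n_z > 0).
tan δ = √(n_x²+n_y²)/n_z = 0.450/0.669, so δ = 33.9°.
The horizontal component of n points toward azimuth atan2(n_x, n_y) = 110°, the dip direction.

true dip 34°, dip direction 110°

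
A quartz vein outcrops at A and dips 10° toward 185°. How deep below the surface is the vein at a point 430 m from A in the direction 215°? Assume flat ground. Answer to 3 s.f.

65.7 m

The hole lies 30° from the dip direction, so the down-dip offset is 430 × cos 30° = 372.39 m.
Depth = down-dip offset × tan(dip) = 372.39 × tan 10° = 372.39 × 0.1763
Depth = 65.66 m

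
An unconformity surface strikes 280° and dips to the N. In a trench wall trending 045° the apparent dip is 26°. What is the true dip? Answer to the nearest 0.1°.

30.8°

β = acute angle between strike 280° and section 045° = 55°.
tan δ = tan α / sin β = tan 26° / sin 55° = 0.4877 / 0.8192 = 0.5954
true dip = arctan 0.5954 = 30.77°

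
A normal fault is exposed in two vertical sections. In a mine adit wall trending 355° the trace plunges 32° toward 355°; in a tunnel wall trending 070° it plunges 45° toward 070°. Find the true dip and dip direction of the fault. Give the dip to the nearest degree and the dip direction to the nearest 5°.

Each apparent-dip line lies in the plane. As unit vectors (x east, y north, z up), v₁ plunges 32°→355° and v₂ plunges 45°→070°.
The plane normal is n = v₁ × v₂ ∝ (0.469, 0.404, 0.579).
tan δ = √(n_x²+n_y²)/n_z = 0.619/0.579, so δ = 46.9°.
Dip direction = atan2(0.469, 0.404) = 49° (azimuth of n's horizontal projection).

true dip 47°, dip direction 050°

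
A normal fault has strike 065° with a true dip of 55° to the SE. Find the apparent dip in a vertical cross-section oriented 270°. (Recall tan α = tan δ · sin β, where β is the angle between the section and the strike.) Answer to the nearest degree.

The strike is 065° and the section trends 270°; the acute angle between them is β = 25°.
tan(apparent dip) = tan 55° · sin 25° = 0.6036
α = arctan(0.6036) = 31.11°

31°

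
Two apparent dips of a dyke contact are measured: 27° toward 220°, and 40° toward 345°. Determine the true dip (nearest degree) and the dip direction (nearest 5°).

The two traces are lines in the plane: v₁ = (sin 220°·cos 27°, cos 220°·cos 27°, −sin 27°), v₂ = (sin 345°·cos 40°, cos 345°·cos 40°, −sin 40°).
n = v₁ × v₂ = (-0.775, 0.278, 0.559) (taken with n_z > 0).
True dip = arccos(n_z / |n|) = arccos(0.5619) = 55.8°.
Dip direction = atan2(-0.775, 0.278) = 290° (azimuth of n's horizontal projection).

true dip 56°, dip direction 290°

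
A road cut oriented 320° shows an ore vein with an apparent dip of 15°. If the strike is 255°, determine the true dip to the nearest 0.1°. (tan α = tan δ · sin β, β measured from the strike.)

16.5°

β = acute angle between strike 255° and section 320° = 65°.
tan δ = tan α / sin β = tan 15° / sin 65° = 0.2679 / 0.9063 = 0.2956
δ = arctan(0.2956) = 16.47°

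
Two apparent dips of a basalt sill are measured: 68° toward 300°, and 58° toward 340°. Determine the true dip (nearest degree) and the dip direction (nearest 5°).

true dip 68°, dip direction 290°

The two traces are lines in the plane: v₁ = (sin 300°·cos 68°, cos 300°·cos 68°, −sin 68°), v₂ = (sin 340°·cos 58°, cos 340°·cos 58°, −sin 58°).
The plane normal is n = v₁ × v₂ ∝ (-0.303, 0.107, 0.128).
True dip = arccos(n_z / |n|) = arccos(0.3692) = 68.3°.
The horizontal component of n points toward azimuth atan2(n_x, n_y) = 289°, the dip direction.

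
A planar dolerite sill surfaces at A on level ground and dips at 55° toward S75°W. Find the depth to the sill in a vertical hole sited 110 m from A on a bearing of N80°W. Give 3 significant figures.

The hole lies 25° from the dip direction, so the down-dip offset is 110 × cos 25° = 99.69 m.
Depth = down-dip offset × tan(dip) = 99.69 × tan 55° = 99.69 × 1.4281
Depth = 142.38 m

142 m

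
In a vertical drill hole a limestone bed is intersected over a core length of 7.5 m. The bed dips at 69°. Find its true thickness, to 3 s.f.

2.69 m

True thickness t = h · cos(dip) = 7.5 × cos 69°
t = 7.5 × 0.3584 = 2.688 m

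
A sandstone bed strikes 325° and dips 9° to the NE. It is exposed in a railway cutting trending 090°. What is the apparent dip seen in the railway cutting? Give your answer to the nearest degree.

Angle between strike (325°) and section (090°): β = 55°.
tan α = tan 9° × sin 55° = 0.1584 × 0.8192 = 0.1297
apparent dip = arctan 0.1297 = 7.39°

7°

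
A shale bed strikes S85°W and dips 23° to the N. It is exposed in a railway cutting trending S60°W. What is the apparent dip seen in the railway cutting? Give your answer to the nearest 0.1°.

The strike is S85°W and the section trends S60°W; the acute angle between them is β = 25°.
tan α = tan 23° × sin 25° = 0.4245 × 0.4226 = 0.1794
α = arctan(0.1794) = 10.17°

10.2°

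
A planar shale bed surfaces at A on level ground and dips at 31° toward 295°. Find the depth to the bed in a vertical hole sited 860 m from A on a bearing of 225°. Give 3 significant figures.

The hole lies 70° from the dip direction, so the down-dip offset is 860 × cos 70° = 294.14 m.
Depth = down-dip offset × tan(dip) = 294.14 × tan 31° = 294.14 × 0.6009
Depth = 176.74 m

177 m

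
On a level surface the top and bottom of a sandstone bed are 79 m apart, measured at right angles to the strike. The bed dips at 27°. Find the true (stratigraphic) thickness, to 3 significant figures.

True thickness t = w · sin(dip) = 79 × sin 27°
t = 79 × 0.4540 = 35.865 m

35.9 m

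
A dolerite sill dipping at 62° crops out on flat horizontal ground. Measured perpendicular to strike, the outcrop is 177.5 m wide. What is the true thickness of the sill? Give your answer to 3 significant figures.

157 m

True thickness t = w · sin(dip) = 177.5 × sin 62°
t = 177.5 × 0.8829 = 156.723 m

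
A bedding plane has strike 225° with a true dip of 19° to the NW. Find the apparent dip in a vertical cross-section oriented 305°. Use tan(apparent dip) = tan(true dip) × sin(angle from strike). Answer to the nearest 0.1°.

The strike is 225° and the section trends 305°; the acute angle between them is β = 80°.
tan(apparent dip) = tan 19° · sin 80° = 0.3391
α = arctan(0.3391) = 18.73°

18.7°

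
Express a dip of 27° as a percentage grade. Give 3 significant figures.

grade % = 100 × tan 27° = 100 × 0.5095

51.0%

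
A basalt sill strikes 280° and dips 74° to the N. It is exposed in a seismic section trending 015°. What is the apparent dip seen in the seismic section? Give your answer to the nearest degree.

The strike is 280° and the section trends 015°; the acute angle between them is β = 85°.
tan(apparent dip) = tan 74° · sin 85° = 3.4741
apparent dip = arctan 3.4741 = 73.94°

74°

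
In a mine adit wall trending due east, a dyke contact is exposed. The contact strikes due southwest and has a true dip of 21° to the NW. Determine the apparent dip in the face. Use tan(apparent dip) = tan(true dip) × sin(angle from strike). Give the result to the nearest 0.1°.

15.2°

The strike is due southwest and the section trends due east; the acute angle between them is β = 45°.
tan(apparent dip) = tan 21° · sin 45° = 0.2714
apparent dip = arctan 0.2714 = 15.19°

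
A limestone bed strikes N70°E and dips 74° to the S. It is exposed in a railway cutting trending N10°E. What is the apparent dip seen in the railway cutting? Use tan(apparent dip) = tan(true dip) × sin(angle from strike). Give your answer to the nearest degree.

72°

Angle between strike (N70°E) and section (N10°E): β = 60°.
tan α = tan 74° × sin 60° = 3.4874 × 0.8660 = 3.0202
apparent dip = arctan 3.0202 = 71.68°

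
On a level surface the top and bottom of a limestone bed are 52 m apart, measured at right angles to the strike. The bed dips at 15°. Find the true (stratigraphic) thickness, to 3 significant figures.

True thickness t = w · sin(dip) = 52 × sin 15°
t = 52 × 0.2588 = 13.459 m

13.5 m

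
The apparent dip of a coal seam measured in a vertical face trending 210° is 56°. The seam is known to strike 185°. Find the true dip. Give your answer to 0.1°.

74.1°

The section is 25° from the strike.
tan δ = tan α / sin β = tan 56° / sin 25° = 1.4826 / 0.4226 = 3.5080
δ = arctan(3.5080) = 74.09°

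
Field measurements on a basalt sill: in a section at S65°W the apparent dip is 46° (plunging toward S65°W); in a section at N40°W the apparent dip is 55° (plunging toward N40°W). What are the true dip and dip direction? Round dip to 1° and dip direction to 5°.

true dip 58°, dip direction 295°

Represent each trace as a vector plunging at its apparent dip toward its trend (east-north-up frame): v₁ = (-0.630, -0.294, -0.719), v₂ = (-0.369, 0.439, -0.819).
The plane normal is n = v₁ × v₂ ∝ (-0.557, 0.251, 0.385).
True dip = arccos(n_z / |n|) = arccos(0.5334) = 57.8°.
Dip direction = azimuth of (n_x, n_y) = atan2(-0.557, 0.251) = 294°.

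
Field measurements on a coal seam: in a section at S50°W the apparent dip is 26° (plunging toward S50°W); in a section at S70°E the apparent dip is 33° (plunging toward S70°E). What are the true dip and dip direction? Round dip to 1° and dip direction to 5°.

true dip 49°, dip direction 165°

Each apparent-dip line lies in the plane. As unit vectors (x east, y north, z up), v₁ plunges 26°→S50°W and v₂ plunges 33°→S70°E.
Cross product v₁ × v₂ gives the pole to the plane: n ∝ (0.189, -0.720, 0.653).
Dip δ = arctan(|n_h|/n_z) = arctan(0.745/0.653) = 48.8°.
Dip direction = azimuth of (n_x, n_y) = atan2(0.189, -0.720) = 165°.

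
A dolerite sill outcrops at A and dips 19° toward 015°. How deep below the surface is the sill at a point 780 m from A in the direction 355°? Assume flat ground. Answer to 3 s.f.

The hole lies 20° from the dip direction, so the down-dip offset is 780 × cos 20° = 732.96 m.
Depth = down-dip offset × tan(dip) = 732.96 × tan 19° = 732.96 × 0.3443
Depth = 252.38 m

252 m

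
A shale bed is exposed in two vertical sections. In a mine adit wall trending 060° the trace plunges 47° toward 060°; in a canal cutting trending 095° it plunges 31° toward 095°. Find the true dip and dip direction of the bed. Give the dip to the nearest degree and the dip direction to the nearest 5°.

Each apparent-dip line lies in the plane. As unit vectors (x east, y north, z up), v₁ plunges 47°→060° and v₂ plunges 31°→095°.
n = v₁ × v₂ = (0.230, 0.320, 0.335) (taken with n_z > 0).
Dip δ = arctan(|n_h|/n_z) = arctan(0.394/0.335) = 49.6°.
Dip direction = azimuth of (n_x, n_y) = atan2(0.230, 0.320) = 36°.

true dip 50°, dip direction 035°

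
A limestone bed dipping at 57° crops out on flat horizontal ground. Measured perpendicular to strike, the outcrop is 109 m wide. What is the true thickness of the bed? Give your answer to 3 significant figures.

91.4 m

True thickness t = w · sin(dip) = 109 × sin 57°
t = 109 × 0.8387 = 91.415 m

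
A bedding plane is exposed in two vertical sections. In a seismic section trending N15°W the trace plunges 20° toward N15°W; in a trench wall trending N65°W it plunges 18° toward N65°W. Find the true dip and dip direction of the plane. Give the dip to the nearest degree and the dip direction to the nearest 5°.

true dip 21°, dip direction 325°

Each apparent-dip line lies in the plane. As unit vectors (x east, y north, z up), v₁ plunges 20°→N15°W and v₂ plunges 18°→N65°W.
The plane normal is n = v₁ × v₂ ∝ (-0.143, 0.220, 0.685).
tan δ = √(n_x²+n_y²)/n_z = 0.262/0.685, so δ = 20.9°.
Dip direction = atan2(-0.143, 0.220) = 327° (azimuth of n's horizontal projection).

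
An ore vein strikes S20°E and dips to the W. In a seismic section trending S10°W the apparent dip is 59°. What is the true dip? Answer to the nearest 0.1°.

73.3°

β = acute angle between strike S20°E and section S10°W = 30°.
tan δ = tan α / sin β = tan 59° / sin 30° = 1.6643 / 0.5000 = 3.3286
δ = arctan(3.3286) = 73.28°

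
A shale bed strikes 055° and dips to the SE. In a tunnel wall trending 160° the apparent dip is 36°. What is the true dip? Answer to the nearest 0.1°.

The section is 75° from the strike.
tan(true dip) = tan 36° / sin 75° = 0.7522
δ = arctan(0.7522) = 36.95°

36.9°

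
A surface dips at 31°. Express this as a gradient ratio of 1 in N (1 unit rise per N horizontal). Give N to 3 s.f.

1 in 1.66

1 : N means tan θ = 1/N, so N = 1/tan 31° = 1/0.6009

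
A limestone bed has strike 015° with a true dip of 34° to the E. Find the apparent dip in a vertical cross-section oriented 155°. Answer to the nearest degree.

Angle between strike (015°) and section (155°): β = 40°.
tan(apparent dip) = tan 34° · sin 40° = 0.4336
α = arctan(0.4336) = 23.44°

23°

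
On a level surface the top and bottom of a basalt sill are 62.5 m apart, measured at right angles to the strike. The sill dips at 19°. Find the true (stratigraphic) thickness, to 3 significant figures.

True thickness t = w · sin(dip) = 62.5 × sin 19°
t = 62.5 × 0.3256 = 20.348 m

20.3 m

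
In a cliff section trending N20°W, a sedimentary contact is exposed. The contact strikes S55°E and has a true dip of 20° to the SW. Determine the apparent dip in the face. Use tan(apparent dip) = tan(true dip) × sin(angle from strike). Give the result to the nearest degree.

12°

Angle between strike (S55°E) and section (N20°W): β = 35°.
tan α = tan 20° × sin 35° = 0.3640 × 0.5736 = 0.2088
α = arctan(0.2088) = 11.79°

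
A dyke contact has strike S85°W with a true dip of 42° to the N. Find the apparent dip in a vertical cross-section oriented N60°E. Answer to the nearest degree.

Angle between strike (S85°W) and section (N60°E): β = 25°.
tan α = tan 42° × sin 25° = 0.9004 × 0.4226 = 0.3805
α = arctan(0.3805) = 20.83°

21°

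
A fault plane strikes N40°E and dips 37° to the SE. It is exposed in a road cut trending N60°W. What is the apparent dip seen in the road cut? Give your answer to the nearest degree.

Angle between strike (N40°E) and section (N60°W): β = 80°.
tan α = tan 37° × sin 80° = 0.7536 × 0.9848 = 0.7421
α = arctan(0.7421) = 36.58°

37°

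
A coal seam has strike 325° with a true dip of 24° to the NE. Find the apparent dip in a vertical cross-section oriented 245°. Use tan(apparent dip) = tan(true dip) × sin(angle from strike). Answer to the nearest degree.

24°

The section lies 80° from the strike.
tan(apparent dip) = tan 24° · sin 80° = 0.4385
α = arctan(0.4385) = 23.68°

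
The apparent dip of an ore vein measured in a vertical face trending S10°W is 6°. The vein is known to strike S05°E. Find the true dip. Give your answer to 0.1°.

22.1°

The section is 15° from the strike.
tan δ = tan α / sin β = tan 6° / sin 15° = 0.1051 / 0.2588 = 0.4061
δ = arctan(0.4061) = 22.10°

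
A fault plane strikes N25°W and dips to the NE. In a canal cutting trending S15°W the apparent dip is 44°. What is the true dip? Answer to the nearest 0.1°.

56.4°

The section is 40° from the strike.
tan(true dip) = tan 44° / sin 40° = 1.5023
δ = arctan(1.5023) = 56.35°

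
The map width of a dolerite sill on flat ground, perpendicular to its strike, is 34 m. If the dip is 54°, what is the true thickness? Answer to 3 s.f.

True thickness t = w · sin(dip) = 34 × sin 54°
t = 34 × 0.8090 = 27.507 m

27.5 m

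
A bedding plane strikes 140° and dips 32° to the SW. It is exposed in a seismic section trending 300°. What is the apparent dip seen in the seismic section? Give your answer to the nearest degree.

12°

Angle between strike (140°) and section (300°): β = 20°.
tan(apparent dip) = tan 32° · sin 20° = 0.2137
α = arctan(0.2137) = 12.06°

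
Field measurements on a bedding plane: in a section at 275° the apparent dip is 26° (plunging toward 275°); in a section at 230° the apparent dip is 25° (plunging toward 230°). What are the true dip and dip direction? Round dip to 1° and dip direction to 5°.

true dip 27°, dip direction 255°

The two traces are lines in the plane: v₁ = (sin 275°·cos 26°, cos 275°·cos 26°, −sin 26°), v₂ = (sin 230°·cos 25°, cos 230°·cos 25°, −sin 25°).
n = v₁ × v₂ = (-0.288, -0.074, 0.576) (taken with n_z > 0).
True dip = arccos(n_z / |n|) = arccos(0.8883) = 27.3°.
Dip direction = azimuth of (n_x, n_y) = atan2(-0.288, -0.074) = 256°.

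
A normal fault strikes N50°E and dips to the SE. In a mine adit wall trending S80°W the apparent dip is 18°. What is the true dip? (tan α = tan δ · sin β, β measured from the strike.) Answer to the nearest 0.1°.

The section is 30° from the strike.
tan δ = tan α / sin β = tan 18° / sin 30° = 0.3249 / 0.5000 = 0.6498
δ = arctan(0.6498) = 33.02°

33.0°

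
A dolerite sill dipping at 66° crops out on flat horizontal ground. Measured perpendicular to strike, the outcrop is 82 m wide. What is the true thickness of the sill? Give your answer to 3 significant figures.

74.9 m

True thickness t = w · sin(dip) = 82 × sin 66°
t = 82 × 0.9135 = 74.911 m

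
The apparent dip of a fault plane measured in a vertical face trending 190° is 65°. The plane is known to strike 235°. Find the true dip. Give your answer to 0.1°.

The section is 45° from the strike.
tan(true dip) = tan 65° / sin 45° = 3.0328
true dip = arctan 3.0328 = 71.75°

71.8°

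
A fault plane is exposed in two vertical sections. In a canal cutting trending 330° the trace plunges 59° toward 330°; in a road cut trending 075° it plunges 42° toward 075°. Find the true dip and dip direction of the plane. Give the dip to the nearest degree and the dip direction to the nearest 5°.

true dip 65°, dip direction 010°

Represent each trace as a vector plunging at its apparent dip toward its trend (east-north-up frame): v₁ = (-0.258, 0.446, -0.857), v₂ = (0.718, 0.192, -0.669).
Cross product v₁ × v₂ gives the pole to the plane: n ∝ (0.134, 0.788, 0.370).
Dip δ = arctan(|n_h|/n_z) = arctan(0.799/0.370) = 65.2°.
The horizontal component of n points toward azimuth atan2(n_x, n_y) = 10°, the dip direction.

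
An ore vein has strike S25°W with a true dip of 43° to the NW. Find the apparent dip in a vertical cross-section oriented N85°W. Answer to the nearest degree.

The strike is S25°W and the section trends N85°W; the acute angle between them is β = 70°.
tan α = tan 43° × sin 70° = 0.9325 × 0.9397 = 0.8763
α = arctan(0.8763) = 41.23°

41°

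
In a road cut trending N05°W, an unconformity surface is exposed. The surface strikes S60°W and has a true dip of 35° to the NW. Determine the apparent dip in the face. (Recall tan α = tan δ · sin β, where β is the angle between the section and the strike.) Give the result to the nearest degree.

The strike is S60°W and the section trends N05°W; the acute angle between them is β = 65°.
tan(apparent dip) = tan 35° · sin 65° = 0.6346
α = arctan(0.6346) = 32.40°

32°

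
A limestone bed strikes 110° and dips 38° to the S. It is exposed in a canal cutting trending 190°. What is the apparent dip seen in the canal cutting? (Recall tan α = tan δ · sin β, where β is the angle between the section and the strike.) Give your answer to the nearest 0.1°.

Angle between strike (110°) and section (190°): β = 80°.
tan(apparent dip) = tan 38° · sin 80° = 0.7694
α = arctan(0.7694) = 37.58°

37.6°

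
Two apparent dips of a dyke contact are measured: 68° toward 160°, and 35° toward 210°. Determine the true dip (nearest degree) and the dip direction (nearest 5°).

true dip 70°, dip direction 135°

Represent each trace as a vector plunging at its apparent dip toward its trend (east-north-up frame): v₁ = (0.128, -0.352, -0.927), v₂ = (-0.410, -0.709, -0.574).
n = v₁ × v₂ = (0.456, -0.453, 0.235) (taken with n_z > 0).
Dip δ = arctan(|n_h|/n_z) = arctan(0.643/0.235) = 69.9°.
Dip direction = atan2(0.456, -0.453) = 135° (azimuth of n's horizontal projection).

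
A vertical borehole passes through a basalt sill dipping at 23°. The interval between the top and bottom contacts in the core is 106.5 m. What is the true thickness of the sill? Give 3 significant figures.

98.0 m

True thickness t = h · cos(dip) = 106.5 × cos 23°
t = 106.5 × 0.9205 = 98.034 m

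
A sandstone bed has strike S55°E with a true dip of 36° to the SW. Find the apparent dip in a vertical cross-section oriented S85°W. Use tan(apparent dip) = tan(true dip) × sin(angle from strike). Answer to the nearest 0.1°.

Angle between strike (S55°E) and section (S85°W): β = 40°.
tan α = tan 36° × sin 40° = 0.7265 × 0.6428 = 0.4670
apparent dip = arctan 0.4670 = 25.03°

25.0°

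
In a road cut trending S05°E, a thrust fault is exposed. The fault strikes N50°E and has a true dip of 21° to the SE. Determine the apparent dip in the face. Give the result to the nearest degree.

17°

The section lies 55° from the strike.
tan α = tan 21° × sin 55° = 0.3839 × 0.8192 = 0.3144
apparent dip = arctan 0.3144 = 17.46°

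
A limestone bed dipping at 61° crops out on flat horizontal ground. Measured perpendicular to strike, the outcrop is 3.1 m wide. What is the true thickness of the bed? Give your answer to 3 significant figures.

True thickness t = w · sin(dip) = 3.1 × sin 61°
t = 3.1 × 0.8746 = 2.711 m

2.71 m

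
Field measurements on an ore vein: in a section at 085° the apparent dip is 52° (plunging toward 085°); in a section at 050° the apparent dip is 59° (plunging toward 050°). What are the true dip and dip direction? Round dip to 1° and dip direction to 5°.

Each apparent-dip line lies in the plane. As unit vectors (x east, y north, z up), v₁ plunges 52°→085° and v₂ plunges 59°→050°.
Cross product v₁ × v₂ gives the pole to the plane: n ∝ (0.215, 0.215, 0.182).
Dip δ = arctan(|n_h|/n_z) = arctan(0.304/0.182) = 59.1°.
Dip direction = atan2(0.215, 0.215) = 45° (azimuth of n's horizontal projection).

true dip 59°, dip direction 045°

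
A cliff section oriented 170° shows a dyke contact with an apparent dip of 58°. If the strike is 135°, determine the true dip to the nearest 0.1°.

70.3°

β = acute angle between strike 135° and section 170° = 35°.
tan δ = tan α / sin β = tan 58° / sin 35° = 1.6003 / 0.5736 = 2.7901
δ = arctan(2.7901) = 70.28°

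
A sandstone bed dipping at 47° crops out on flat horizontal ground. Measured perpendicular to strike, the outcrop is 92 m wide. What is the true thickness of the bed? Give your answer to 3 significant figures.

True thickness t = w · sin(dip) = 92 × sin 47°
t = 92 × 0.7314 = 67.285 m

67.3 m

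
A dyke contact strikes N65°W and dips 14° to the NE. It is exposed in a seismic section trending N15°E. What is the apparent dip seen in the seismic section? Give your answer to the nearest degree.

Angle between strike (N65°W) and section (N15°E): β = 80°.
tan α = tan 14° × sin 80° = 0.2493 × 0.9848 = 0.2455
α = arctan(0.2455) = 13.80°

14°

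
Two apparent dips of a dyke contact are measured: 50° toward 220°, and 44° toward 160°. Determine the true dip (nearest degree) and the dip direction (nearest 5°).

true dip 52°, dip direction 200°

Each apparent-dip line lies in the plane. As unit vectors (x east, y north, z up), v₁ plunges 50°→220° and v₂ plunges 44°→160°.
Cross product v₁ × v₂ gives the pole to the plane: n ∝ (-0.176, -0.475, 0.400).
True dip = arccos(n_z / |n|) = arccos(0.6199) = 51.7°.
The horizontal component of n points toward azimuth atan2(n_x, n_y) = 200°, the dip direction.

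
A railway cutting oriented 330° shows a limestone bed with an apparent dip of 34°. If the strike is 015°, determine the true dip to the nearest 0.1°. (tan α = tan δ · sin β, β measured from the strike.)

The section is 45° from the strike.
tan δ = tan α / sin β = tan 34° / sin 45° = 0.6745 / 0.7071 = 0.9539
true dip = arctan 0.9539 = 43.65°

43.6°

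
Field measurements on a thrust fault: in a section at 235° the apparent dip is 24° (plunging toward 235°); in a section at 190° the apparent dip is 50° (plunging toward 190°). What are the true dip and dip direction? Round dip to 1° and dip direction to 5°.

The two traces are lines in the plane: v₁ = (sin 235°·cos 24°, cos 235°·cos 24°, −sin 24°), v₂ = (sin 190°·cos 50°, cos 190°·cos 50°, −sin 50°).
The plane normal is n = v₁ × v₂ ∝ (0.144, -0.528, 0.415).
tan δ = √(n_x²+n_y²)/n_z = 0.547/0.415, so δ = 52.8°.
Dip direction = atan2(0.144, -0.528) = 165° (azimuth of n's horizontal projection).

true dip 53°, dip direction 165°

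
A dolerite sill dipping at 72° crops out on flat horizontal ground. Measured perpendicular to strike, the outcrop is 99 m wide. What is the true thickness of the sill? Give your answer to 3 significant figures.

True thickness t = w · sin(dip) = 99 × sin 72°
t = 99 × 0.9511 = 94.155 m

94.2 m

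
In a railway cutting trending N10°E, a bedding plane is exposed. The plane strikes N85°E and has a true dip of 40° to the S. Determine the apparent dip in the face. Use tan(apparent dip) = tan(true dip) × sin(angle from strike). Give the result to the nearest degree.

39°

The strike is N85°E and the section trends N10°E; the acute angle between them is β = 75°.
tan(apparent dip) = tan 40° · sin 75° = 0.8105
α = arctan(0.8105) = 39.03°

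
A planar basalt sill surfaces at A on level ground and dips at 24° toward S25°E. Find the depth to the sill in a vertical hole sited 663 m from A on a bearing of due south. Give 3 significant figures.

268 m

The hole lies 25° from the dip direction, so the down-dip offset is 663 × cos 25° = 600.88 m.
Depth = down-dip offset × tan(dip) = 600.88 × tan 24° = 600.88 × 0.4452
Depth = 267.53 m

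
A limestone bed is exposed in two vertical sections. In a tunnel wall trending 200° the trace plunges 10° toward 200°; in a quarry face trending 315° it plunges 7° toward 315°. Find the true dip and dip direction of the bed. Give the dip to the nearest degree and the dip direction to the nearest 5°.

Each apparent-dip line lies in the plane. As unit vectors (x east, y north, z up), v₁ plunges 10°→200° and v₂ plunges 7°→315°.
n = v₁ × v₂ = (-0.235, -0.081, 0.886) (taken with n_z > 0).
True dip = arccos(n_z / |n|) = arccos(0.9629) = 15.7°.
Dip direction = azimuth of (n_x, n_y) = atan2(-0.235, -0.081) = 251°.

true dip 16°, dip direction 250°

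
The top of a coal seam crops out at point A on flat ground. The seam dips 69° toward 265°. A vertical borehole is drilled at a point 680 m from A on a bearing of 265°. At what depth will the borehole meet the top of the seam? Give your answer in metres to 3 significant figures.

1770 m

The hole is directly down-dip from the outcrop, so the down-dip offset is 680 m.
Depth = down-dip offset × tan(dip) = 680.00 × tan 69° = 680.00 × 2.6051
Depth = 1771.46 m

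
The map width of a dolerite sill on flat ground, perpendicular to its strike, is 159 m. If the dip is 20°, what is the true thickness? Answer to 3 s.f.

True thickness t = w · sin(dip) = 159 × sin 20°
t = 159 × 0.3420 = 54.381 m

54.4 m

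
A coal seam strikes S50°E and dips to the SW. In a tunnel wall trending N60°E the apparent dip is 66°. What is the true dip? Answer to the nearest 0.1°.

The section is 70° from the strike.
tan δ = tan α / sin β = tan 66° / sin 70° = 2.2460 / 0.9397 = 2.3902
true dip = arctan 2.3902 = 67.30°

67.3°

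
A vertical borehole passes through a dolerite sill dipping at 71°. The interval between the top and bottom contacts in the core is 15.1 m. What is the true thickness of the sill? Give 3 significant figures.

True thickness t = h · cos(dip) = 15.1 × cos 71°
t = 15.1 × 0.3256 = 4.916 m

4.92 m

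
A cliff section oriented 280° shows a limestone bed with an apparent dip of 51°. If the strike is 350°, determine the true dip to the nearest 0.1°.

The section is 70° from the strike.
tan(true dip) = tan 51° / sin 70° = 1.3142
δ = arctan(1.3142) = 52.73°

52.7°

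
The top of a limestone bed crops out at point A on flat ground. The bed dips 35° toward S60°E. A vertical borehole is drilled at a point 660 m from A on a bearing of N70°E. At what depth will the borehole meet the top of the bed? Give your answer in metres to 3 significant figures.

297 m

The hole lies 50° from the dip direction, so the down-dip offset is 660 × cos 50° = 424.24 m.
Depth = down-dip offset × tan(dip) = 424.24 × tan 35° = 424.24 × 0.7002
Depth = 297.06 m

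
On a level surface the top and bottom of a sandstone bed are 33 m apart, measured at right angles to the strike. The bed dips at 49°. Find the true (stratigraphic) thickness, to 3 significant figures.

True thickness t = w · sin(dip) = 33 × sin 49°
t = 33 × 0.7547 = 24.905 m

24.9 m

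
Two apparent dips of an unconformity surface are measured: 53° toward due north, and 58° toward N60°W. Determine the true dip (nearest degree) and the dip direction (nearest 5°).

true dip 60°, dip direction 320°

Represent each trace as a vector plunging at its apparent dip toward its trend (east-north-up frame): v₁ = (0.000, 0.602, -0.799), v₂ = (-0.459, 0.265, -0.848).
The plane normal is n = v₁ × v₂ ∝ (-0.299, 0.367, 0.276).
Dip δ = arctan(|n_h|/n_z) = arctan(0.473/0.276) = 59.7°.
The horizontal component of n points toward azimuth atan2(n_x, n_y) = 321°, the dip direction.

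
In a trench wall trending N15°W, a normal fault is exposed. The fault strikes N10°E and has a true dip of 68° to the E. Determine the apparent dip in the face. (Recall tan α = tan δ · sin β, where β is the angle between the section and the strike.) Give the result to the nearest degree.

The strike is N10°E and the section trends N15°W; the acute angle between them is β = 25°.
tan α = tan 68° × sin 25° = 2.4751 × 0.4226 = 1.0460
apparent dip = arctan 1.0460 = 46.29°

46°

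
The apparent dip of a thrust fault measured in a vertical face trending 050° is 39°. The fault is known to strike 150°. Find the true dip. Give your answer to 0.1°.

β = acute angle between strike 150° and section 050° = 80°.
tan(true dip) = tan 39° / sin 80° = 0.8223
δ = arctan(0.8223) = 39.43°

39.4°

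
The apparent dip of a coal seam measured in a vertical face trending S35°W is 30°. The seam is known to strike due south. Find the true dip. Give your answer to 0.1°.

β = acute angle between strike due south and section S35°W = 35°.
tan δ = tan α / sin β = tan 30° / sin 35° = 0.5774 / 0.5736 = 1.0066
δ = arctan(1.0066) = 45.19°

45.2°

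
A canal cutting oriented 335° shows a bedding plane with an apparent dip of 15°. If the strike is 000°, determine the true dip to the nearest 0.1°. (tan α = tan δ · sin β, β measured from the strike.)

The section is 25° from the strike.
tan δ = tan α / sin β = tan 15° / sin 25° = 0.2679 / 0.4226 = 0.6340
true dip = arctan 0.6340 = 32.38°

32.4°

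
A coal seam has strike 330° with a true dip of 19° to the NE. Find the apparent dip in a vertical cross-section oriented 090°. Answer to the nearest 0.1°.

16.6°

The section lies 60° from the strike.
tan α = tan 19° × sin 60° = 0.3443 × 0.8660 = 0.2982
α = arctan(0.2982) = 16.60°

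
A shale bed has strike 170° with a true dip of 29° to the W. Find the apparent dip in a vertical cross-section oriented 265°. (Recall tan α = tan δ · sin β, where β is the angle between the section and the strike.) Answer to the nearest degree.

29°

The strike is 170° and the section trends 265°; the acute angle between them is β = 85°.
tan(apparent dip) = tan 29° · sin 85° = 0.5522
apparent dip = arctan 0.5522 = 28.91°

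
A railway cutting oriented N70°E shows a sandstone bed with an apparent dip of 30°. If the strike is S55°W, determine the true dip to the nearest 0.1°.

65.9°

β = acute angle between strike S55°W and section N70°E = 15°.
tan(true dip) = tan 30° / sin 15° = 2.2307
true dip = arctan 2.2307 = 65.85°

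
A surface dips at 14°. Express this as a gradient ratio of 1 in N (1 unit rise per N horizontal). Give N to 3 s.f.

1 : N means tan θ = 1/N, so N = 1/tan 14° = 1/0.2493

1 in 4.01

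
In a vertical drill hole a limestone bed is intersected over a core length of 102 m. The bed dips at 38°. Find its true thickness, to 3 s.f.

80.4 m

True thickness t = h · cos(dip) = 102 × cos 38°
t = 102 × 0.7880 = 80.377 m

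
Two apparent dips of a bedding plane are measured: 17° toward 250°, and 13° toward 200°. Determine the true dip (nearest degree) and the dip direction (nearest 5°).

true dip 17°, dip direction 240°

Each apparent-dip line lies in the plane. As unit vectors (x east, y north, z up), v₁ plunges 17°→250° and v₂ plunges 13°→200°.
Cross product v₁ × v₂ gives the pole to the plane: n ∝ (-0.194, -0.105, 0.714).
tan δ = √(n_x²+n_y²)/n_z = 0.221/0.714, so δ = 17.2°.
Dip direction = azimuth of (n_x, n_y) = atan2(-0.194, -0.105) = 242°.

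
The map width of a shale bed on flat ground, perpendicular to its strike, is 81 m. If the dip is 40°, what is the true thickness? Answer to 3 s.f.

52.1 m

True thickness t = w · sin(dip) = 81 × sin 40°
t = 81 × 0.6428 = 52.066 m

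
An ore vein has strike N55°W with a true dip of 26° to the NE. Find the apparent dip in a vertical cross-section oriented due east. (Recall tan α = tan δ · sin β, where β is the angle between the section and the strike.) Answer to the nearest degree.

Angle between strike (N55°W) and section (due east): β = 35°.
tan α = tan 26° × sin 35° = 0.4877 × 0.5736 = 0.2798
apparent dip = arctan 0.2798 = 15.63°

16°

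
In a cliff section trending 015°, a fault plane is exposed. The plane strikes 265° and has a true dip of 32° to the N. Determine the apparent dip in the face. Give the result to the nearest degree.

The section lies 70° from the strike.
tan α = tan 32° × sin 70° = 0.6249 × 0.9397 = 0.5872
α = arctan(0.5872) = 30.42°

30°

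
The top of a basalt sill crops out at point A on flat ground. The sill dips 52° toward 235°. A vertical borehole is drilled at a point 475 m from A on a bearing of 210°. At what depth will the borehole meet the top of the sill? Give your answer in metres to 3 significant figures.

The hole lies 25° from the dip direction, so the down-dip offset is 475 × cos 25° = 430.50 m.
Depth = down-dip offset × tan(dip) = 430.50 × tan 52° = 430.50 × 1.2799
Depth = 551.01 m

551 m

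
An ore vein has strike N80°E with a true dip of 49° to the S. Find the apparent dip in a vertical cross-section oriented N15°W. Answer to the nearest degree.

49°

The strike is N80°E and the section trends N15°W; the acute angle between them is β = 85°.
tan(apparent dip) = tan 49° · sin 85° = 1.1460
apparent dip = arctan 1.1460 = 48.89°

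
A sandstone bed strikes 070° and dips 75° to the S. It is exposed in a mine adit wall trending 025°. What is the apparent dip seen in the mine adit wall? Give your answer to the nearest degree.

69°

The section lies 45° from the strike.
tan α = tan 75° × sin 45° = 3.7321 × 0.7071 = 2.6390
apparent dip = arctan 2.6390 = 69.25°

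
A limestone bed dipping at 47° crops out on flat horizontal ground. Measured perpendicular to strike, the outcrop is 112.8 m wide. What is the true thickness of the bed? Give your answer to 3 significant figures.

82.5 m

True thickness t = w · sin(dip) = 112.8 × sin 47°
t = 112.8 × 0.7314 = 82.497 m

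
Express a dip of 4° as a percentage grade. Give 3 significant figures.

grade % = 100 × tan 4° = 100 × 0.0699

6.99%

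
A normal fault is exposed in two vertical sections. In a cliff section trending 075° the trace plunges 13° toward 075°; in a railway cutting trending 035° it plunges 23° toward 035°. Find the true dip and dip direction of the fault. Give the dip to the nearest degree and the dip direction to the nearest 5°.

Represent each trace as a vector plunging at its apparent dip toward its trend (east-north-up frame): v₁ = (0.941, 0.252, -0.225), v₂ = (0.528, 0.754, -0.391).
n = v₁ × v₂ = (0.071, 0.249, 0.577) (taken with n_z > 0).
True dip = arccos(n_z / |n|) = arccos(0.9122) = 24.2°.
Dip direction = atan2(0.071, 0.249) = 16° (azimuth of n's horizontal projection).

true dip 24°, dip direction 015°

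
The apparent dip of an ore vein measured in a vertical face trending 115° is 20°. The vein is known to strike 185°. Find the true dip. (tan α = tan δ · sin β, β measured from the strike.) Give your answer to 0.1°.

β = acute angle between strike 185° and section 115° = 70°.
tan(true dip) = tan 20° / sin 70° = 0.3873
δ = arctan(0.3873) = 21.17°

21.2°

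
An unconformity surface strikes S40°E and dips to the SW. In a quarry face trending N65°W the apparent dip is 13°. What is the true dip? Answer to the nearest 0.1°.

β = acute angle between strike S40°E and section N65°W = 25°.
tan δ = tan α / sin β = tan 13° / sin 25° = 0.2309 / 0.4226 = 0.5463
true dip = arctan 0.5463 = 28.65°

28.6°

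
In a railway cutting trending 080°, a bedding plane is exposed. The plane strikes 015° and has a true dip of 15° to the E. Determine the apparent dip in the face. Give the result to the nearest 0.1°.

13.6°

Angle between strike (015°) and section (080°): β = 65°.
tan α = tan 15° × sin 65° = 0.2679 × 0.9063 = 0.2428
α = arctan(0.2428) = 13.65°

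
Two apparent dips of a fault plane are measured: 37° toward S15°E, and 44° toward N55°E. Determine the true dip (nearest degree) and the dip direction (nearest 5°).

Represent each trace as a vector plunging at its apparent dip toward its trend (east-north-up frame): v₁ = (0.207, -0.771, -0.602), v₂ = (0.589, 0.413, -0.695).
Cross product v₁ × v₂ gives the pole to the plane: n ∝ (0.784, -0.211, 0.540).
tan δ = √(n_x²+n_y²)/n_z = 0.812/0.540, so δ = 56.4°.
The horizontal component of n points toward azimuth atan2(n_x, n_y) = 105°, the dip direction.

true dip 56°, dip direction 105°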